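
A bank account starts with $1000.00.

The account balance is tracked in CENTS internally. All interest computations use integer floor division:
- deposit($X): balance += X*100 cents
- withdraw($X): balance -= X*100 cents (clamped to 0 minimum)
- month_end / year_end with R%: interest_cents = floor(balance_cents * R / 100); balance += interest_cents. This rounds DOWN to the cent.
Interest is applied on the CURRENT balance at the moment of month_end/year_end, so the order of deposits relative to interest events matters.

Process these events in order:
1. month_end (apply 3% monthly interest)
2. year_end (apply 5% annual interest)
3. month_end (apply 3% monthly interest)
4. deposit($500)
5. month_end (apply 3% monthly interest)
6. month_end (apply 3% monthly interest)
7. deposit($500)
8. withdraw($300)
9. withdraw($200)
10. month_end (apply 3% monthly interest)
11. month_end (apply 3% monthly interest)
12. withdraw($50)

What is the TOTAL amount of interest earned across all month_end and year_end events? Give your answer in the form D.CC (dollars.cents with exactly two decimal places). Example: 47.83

Answer: 316.48

Derivation:
After 1 (month_end (apply 3% monthly interest)): balance=$1030.00 total_interest=$30.00
After 2 (year_end (apply 5% annual interest)): balance=$1081.50 total_interest=$81.50
After 3 (month_end (apply 3% monthly interest)): balance=$1113.94 total_interest=$113.94
After 4 (deposit($500)): balance=$1613.94 total_interest=$113.94
After 5 (month_end (apply 3% monthly interest)): balance=$1662.35 total_interest=$162.35
After 6 (month_end (apply 3% monthly interest)): balance=$1712.22 total_interest=$212.22
After 7 (deposit($500)): balance=$2212.22 total_interest=$212.22
After 8 (withdraw($300)): balance=$1912.22 total_interest=$212.22
After 9 (withdraw($200)): balance=$1712.22 total_interest=$212.22
After 10 (month_end (apply 3% monthly interest)): balance=$1763.58 total_interest=$263.58
After 11 (month_end (apply 3% monthly interest)): balance=$1816.48 total_interest=$316.48
After 12 (withdraw($50)): balance=$1766.48 total_interest=$316.48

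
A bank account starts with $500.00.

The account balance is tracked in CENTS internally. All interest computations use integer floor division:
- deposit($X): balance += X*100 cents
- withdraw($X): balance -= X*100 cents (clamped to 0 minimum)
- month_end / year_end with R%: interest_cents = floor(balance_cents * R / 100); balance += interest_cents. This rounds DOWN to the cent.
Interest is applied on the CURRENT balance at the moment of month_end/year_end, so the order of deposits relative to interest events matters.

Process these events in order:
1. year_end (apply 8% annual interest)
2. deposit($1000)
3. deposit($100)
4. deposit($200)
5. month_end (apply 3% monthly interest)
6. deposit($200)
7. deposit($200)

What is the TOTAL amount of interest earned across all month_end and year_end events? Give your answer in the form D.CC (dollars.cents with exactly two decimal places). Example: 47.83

Answer: 95.20

Derivation:
After 1 (year_end (apply 8% annual interest)): balance=$540.00 total_interest=$40.00
After 2 (deposit($1000)): balance=$1540.00 total_interest=$40.00
After 3 (deposit($100)): balance=$1640.00 total_interest=$40.00
After 4 (deposit($200)): balance=$1840.00 total_interest=$40.00
After 5 (month_end (apply 3% monthly interest)): balance=$1895.20 total_interest=$95.20
After 6 (deposit($200)): balance=$2095.20 total_interest=$95.20
After 7 (deposit($200)): balance=$2295.20 total_interest=$95.20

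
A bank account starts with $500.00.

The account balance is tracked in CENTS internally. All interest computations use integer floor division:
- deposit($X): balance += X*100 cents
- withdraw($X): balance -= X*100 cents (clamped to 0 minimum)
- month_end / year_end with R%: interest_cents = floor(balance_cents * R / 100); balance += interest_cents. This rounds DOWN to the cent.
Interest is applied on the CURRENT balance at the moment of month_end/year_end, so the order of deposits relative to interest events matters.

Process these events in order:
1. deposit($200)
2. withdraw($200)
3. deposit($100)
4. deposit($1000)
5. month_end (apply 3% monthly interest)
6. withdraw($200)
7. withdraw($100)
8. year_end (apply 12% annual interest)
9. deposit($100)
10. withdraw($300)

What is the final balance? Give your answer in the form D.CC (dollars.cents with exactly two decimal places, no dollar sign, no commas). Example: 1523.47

After 1 (deposit($200)): balance=$700.00 total_interest=$0.00
After 2 (withdraw($200)): balance=$500.00 total_interest=$0.00
After 3 (deposit($100)): balance=$600.00 total_interest=$0.00
After 4 (deposit($1000)): balance=$1600.00 total_interest=$0.00
After 5 (month_end (apply 3% monthly interest)): balance=$1648.00 total_interest=$48.00
After 6 (withdraw($200)): balance=$1448.00 total_interest=$48.00
After 7 (withdraw($100)): balance=$1348.00 total_interest=$48.00
After 8 (year_end (apply 12% annual interest)): balance=$1509.76 total_interest=$209.76
After 9 (deposit($100)): balance=$1609.76 total_interest=$209.76
After 10 (withdraw($300)): balance=$1309.76 total_interest=$209.76

Answer: 1309.76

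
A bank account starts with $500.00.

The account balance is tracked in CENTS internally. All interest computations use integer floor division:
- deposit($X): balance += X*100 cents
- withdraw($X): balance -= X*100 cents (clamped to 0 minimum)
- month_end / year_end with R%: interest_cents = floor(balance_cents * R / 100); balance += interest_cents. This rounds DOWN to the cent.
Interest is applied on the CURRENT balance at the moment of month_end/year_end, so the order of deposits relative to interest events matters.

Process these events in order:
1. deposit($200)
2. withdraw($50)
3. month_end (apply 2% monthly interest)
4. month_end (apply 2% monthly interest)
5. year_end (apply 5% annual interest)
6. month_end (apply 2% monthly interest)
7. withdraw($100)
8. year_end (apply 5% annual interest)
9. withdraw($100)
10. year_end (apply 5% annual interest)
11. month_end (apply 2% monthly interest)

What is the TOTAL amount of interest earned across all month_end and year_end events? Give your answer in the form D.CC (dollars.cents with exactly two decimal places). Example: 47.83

Answer: 144.91

Derivation:
After 1 (deposit($200)): balance=$700.00 total_interest=$0.00
After 2 (withdraw($50)): balance=$650.00 total_interest=$0.00
After 3 (month_end (apply 2% monthly interest)): balance=$663.00 total_interest=$13.00
After 4 (month_end (apply 2% monthly interest)): balance=$676.26 total_interest=$26.26
After 5 (year_end (apply 5% annual interest)): balance=$710.07 total_interest=$60.07
After 6 (month_end (apply 2% monthly interest)): balance=$724.27 total_interest=$74.27
After 7 (withdraw($100)): balance=$624.27 total_interest=$74.27
After 8 (year_end (apply 5% annual interest)): balance=$655.48 total_interest=$105.48
After 9 (withdraw($100)): balance=$555.48 total_interest=$105.48
After 10 (year_end (apply 5% annual interest)): balance=$583.25 total_interest=$133.25
After 11 (month_end (apply 2% monthly interest)): balance=$594.91 total_interest=$144.91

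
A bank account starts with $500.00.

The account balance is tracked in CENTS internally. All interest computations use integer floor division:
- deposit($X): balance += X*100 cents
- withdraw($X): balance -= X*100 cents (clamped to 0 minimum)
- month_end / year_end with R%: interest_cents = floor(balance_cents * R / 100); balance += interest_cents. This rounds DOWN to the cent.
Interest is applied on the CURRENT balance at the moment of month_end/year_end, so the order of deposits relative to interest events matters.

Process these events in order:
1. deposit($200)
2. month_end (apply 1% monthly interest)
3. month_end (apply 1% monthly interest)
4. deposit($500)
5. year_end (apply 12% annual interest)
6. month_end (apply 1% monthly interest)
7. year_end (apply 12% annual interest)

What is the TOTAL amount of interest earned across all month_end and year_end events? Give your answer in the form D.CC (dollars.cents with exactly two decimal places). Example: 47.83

Answer: 338.14

Derivation:
After 1 (deposit($200)): balance=$700.00 total_interest=$0.00
After 2 (month_end (apply 1% monthly interest)): balance=$707.00 total_interest=$7.00
After 3 (month_end (apply 1% monthly interest)): balance=$714.07 total_interest=$14.07
After 4 (deposit($500)): balance=$1214.07 total_interest=$14.07
After 5 (year_end (apply 12% annual interest)): balance=$1359.75 total_interest=$159.75
After 6 (month_end (apply 1% monthly interest)): balance=$1373.34 total_interest=$173.34
After 7 (year_end (apply 12% annual interest)): balance=$1538.14 total_interest=$338.14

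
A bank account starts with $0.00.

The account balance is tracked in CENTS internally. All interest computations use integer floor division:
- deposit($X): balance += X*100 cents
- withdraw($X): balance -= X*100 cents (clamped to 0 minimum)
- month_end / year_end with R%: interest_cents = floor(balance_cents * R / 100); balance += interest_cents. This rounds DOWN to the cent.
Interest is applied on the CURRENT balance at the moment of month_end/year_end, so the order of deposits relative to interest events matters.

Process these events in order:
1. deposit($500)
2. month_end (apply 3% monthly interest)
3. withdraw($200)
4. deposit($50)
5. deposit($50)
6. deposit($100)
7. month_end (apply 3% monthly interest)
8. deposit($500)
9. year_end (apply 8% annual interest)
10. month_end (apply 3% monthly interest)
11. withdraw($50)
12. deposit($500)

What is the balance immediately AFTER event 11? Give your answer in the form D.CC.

After 1 (deposit($500)): balance=$500.00 total_interest=$0.00
After 2 (month_end (apply 3% monthly interest)): balance=$515.00 total_interest=$15.00
After 3 (withdraw($200)): balance=$315.00 total_interest=$15.00
After 4 (deposit($50)): balance=$365.00 total_interest=$15.00
After 5 (deposit($50)): balance=$415.00 total_interest=$15.00
After 6 (deposit($100)): balance=$515.00 total_interest=$15.00
After 7 (month_end (apply 3% monthly interest)): balance=$530.45 total_interest=$30.45
After 8 (deposit($500)): balance=$1030.45 total_interest=$30.45
After 9 (year_end (apply 8% annual interest)): balance=$1112.88 total_interest=$112.88
After 10 (month_end (apply 3% monthly interest)): balance=$1146.26 total_interest=$146.26
After 11 (withdraw($50)): balance=$1096.26 total_interest=$146.26

Answer: 1096.26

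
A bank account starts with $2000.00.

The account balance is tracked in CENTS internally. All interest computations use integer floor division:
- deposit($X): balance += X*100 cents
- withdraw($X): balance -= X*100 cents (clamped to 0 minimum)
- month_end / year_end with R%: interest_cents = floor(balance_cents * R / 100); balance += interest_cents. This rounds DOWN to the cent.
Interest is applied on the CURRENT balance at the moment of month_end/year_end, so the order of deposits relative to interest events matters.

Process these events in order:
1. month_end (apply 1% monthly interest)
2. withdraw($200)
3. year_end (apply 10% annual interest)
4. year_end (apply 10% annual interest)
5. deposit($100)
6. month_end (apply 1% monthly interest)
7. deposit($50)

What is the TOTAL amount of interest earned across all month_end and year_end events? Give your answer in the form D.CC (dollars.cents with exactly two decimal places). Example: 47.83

After 1 (month_end (apply 1% monthly interest)): balance=$2020.00 total_interest=$20.00
After 2 (withdraw($200)): balance=$1820.00 total_interest=$20.00
After 3 (year_end (apply 10% annual interest)): balance=$2002.00 total_interest=$202.00
After 4 (year_end (apply 10% annual interest)): balance=$2202.20 total_interest=$402.20
After 5 (deposit($100)): balance=$2302.20 total_interest=$402.20
After 6 (month_end (apply 1% monthly interest)): balance=$2325.22 total_interest=$425.22
After 7 (deposit($50)): balance=$2375.22 total_interest=$425.22

Answer: 425.22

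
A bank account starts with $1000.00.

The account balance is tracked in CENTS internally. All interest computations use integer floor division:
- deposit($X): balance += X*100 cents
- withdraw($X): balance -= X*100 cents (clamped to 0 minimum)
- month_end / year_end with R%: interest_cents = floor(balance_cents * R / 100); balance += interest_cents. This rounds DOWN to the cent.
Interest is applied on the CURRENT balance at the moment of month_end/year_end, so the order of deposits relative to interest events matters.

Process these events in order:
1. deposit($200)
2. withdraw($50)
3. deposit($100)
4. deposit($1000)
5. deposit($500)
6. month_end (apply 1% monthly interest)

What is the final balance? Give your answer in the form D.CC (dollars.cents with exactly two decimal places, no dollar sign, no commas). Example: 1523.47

After 1 (deposit($200)): balance=$1200.00 total_interest=$0.00
After 2 (withdraw($50)): balance=$1150.00 total_interest=$0.00
After 3 (deposit($100)): balance=$1250.00 total_interest=$0.00
After 4 (deposit($1000)): balance=$2250.00 total_interest=$0.00
After 5 (deposit($500)): balance=$2750.00 total_interest=$0.00
After 6 (month_end (apply 1% monthly interest)): balance=$2777.50 total_interest=$27.50

Answer: 2777.50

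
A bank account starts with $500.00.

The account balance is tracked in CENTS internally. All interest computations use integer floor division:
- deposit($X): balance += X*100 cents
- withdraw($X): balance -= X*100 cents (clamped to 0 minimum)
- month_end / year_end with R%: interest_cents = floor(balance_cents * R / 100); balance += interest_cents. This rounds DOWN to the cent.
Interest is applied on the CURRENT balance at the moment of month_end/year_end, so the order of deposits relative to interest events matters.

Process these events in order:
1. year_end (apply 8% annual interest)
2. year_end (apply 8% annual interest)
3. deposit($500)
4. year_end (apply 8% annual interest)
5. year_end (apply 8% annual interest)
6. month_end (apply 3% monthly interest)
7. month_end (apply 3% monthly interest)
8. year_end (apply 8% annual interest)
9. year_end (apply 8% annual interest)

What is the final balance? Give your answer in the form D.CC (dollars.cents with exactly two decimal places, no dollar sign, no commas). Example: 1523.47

After 1 (year_end (apply 8% annual interest)): balance=$540.00 total_interest=$40.00
After 2 (year_end (apply 8% annual interest)): balance=$583.20 total_interest=$83.20
After 3 (deposit($500)): balance=$1083.20 total_interest=$83.20
After 4 (year_end (apply 8% annual interest)): balance=$1169.85 total_interest=$169.85
After 5 (year_end (apply 8% annual interest)): balance=$1263.43 total_interest=$263.43
After 6 (month_end (apply 3% monthly interest)): balance=$1301.33 total_interest=$301.33
After 7 (month_end (apply 3% monthly interest)): balance=$1340.36 total_interest=$340.36
After 8 (year_end (apply 8% annual interest)): balance=$1447.58 total_interest=$447.58
After 9 (year_end (apply 8% annual interest)): balance=$1563.38 total_interest=$563.38

Answer: 1563.38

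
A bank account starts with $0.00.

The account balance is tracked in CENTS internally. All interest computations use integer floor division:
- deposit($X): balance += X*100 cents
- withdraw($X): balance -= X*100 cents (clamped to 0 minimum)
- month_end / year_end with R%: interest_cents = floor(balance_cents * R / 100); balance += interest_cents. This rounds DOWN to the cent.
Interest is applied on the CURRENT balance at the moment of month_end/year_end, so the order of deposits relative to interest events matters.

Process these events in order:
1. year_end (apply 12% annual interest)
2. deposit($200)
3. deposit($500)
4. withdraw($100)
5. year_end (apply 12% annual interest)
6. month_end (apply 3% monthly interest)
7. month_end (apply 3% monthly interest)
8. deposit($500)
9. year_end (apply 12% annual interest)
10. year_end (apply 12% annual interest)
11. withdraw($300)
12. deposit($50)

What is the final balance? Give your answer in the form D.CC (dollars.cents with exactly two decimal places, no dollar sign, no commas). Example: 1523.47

Answer: 1271.48

Derivation:
After 1 (year_end (apply 12% annual interest)): balance=$0.00 total_interest=$0.00
After 2 (deposit($200)): balance=$200.00 total_interest=$0.00
After 3 (deposit($500)): balance=$700.00 total_interest=$0.00
After 4 (withdraw($100)): balance=$600.00 total_interest=$0.00
After 5 (year_end (apply 12% annual interest)): balance=$672.00 total_interest=$72.00
After 6 (month_end (apply 3% monthly interest)): balance=$692.16 total_interest=$92.16
After 7 (month_end (apply 3% monthly interest)): balance=$712.92 total_interest=$112.92
After 8 (deposit($500)): balance=$1212.92 total_interest=$112.92
After 9 (year_end (apply 12% annual interest)): balance=$1358.47 total_interest=$258.47
After 10 (year_end (apply 12% annual interest)): balance=$1521.48 total_interest=$421.48
After 11 (withdraw($300)): balance=$1221.48 total_interest=$421.48
After 12 (deposit($50)): balance=$1271.48 total_interest=$421.48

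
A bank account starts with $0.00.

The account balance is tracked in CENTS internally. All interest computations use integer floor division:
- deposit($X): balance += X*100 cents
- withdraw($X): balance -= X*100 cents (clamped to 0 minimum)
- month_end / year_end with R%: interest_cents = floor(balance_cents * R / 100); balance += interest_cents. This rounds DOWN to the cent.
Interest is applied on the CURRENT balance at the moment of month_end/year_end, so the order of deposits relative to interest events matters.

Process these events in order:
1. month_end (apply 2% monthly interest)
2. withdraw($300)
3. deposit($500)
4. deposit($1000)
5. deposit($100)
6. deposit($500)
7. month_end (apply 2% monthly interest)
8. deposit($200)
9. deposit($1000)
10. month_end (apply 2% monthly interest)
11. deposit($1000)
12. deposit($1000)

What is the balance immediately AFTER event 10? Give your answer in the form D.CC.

After 1 (month_end (apply 2% monthly interest)): balance=$0.00 total_interest=$0.00
After 2 (withdraw($300)): balance=$0.00 total_interest=$0.00
After 3 (deposit($500)): balance=$500.00 total_interest=$0.00
After 4 (deposit($1000)): balance=$1500.00 total_interest=$0.00
After 5 (deposit($100)): balance=$1600.00 total_interest=$0.00
After 6 (deposit($500)): balance=$2100.00 total_interest=$0.00
After 7 (month_end (apply 2% monthly interest)): balance=$2142.00 total_interest=$42.00
After 8 (deposit($200)): balance=$2342.00 total_interest=$42.00
After 9 (deposit($1000)): balance=$3342.00 total_interest=$42.00
After 10 (month_end (apply 2% monthly interest)): balance=$3408.84 total_interest=$108.84

Answer: 3408.84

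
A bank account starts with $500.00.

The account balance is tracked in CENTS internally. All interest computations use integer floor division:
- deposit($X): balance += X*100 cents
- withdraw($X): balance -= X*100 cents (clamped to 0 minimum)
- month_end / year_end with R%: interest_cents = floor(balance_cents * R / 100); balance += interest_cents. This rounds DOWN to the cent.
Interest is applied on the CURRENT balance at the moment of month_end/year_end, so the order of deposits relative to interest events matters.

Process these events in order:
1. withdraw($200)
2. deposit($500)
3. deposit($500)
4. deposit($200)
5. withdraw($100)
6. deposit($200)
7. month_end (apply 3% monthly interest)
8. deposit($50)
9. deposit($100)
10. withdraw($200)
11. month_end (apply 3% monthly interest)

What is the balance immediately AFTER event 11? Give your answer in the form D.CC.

After 1 (withdraw($200)): balance=$300.00 total_interest=$0.00
After 2 (deposit($500)): balance=$800.00 total_interest=$0.00
After 3 (deposit($500)): balance=$1300.00 total_interest=$0.00
After 4 (deposit($200)): balance=$1500.00 total_interest=$0.00
After 5 (withdraw($100)): balance=$1400.00 total_interest=$0.00
After 6 (deposit($200)): balance=$1600.00 total_interest=$0.00
After 7 (month_end (apply 3% monthly interest)): balance=$1648.00 total_interest=$48.00
After 8 (deposit($50)): balance=$1698.00 total_interest=$48.00
After 9 (deposit($100)): balance=$1798.00 total_interest=$48.00
After 10 (withdraw($200)): balance=$1598.00 total_interest=$48.00
After 11 (month_end (apply 3% monthly interest)): balance=$1645.94 total_interest=$95.94

Answer: 1645.94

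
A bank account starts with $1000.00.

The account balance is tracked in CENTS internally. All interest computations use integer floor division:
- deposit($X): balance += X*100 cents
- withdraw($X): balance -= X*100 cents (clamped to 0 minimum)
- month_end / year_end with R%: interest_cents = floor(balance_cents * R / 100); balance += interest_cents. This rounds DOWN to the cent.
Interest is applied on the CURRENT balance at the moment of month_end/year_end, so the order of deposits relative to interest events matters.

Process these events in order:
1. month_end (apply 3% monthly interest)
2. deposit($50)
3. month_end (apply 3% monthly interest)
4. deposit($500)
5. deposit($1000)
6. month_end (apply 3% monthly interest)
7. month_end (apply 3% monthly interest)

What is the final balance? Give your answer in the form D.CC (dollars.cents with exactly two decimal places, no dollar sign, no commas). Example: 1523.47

Answer: 2771.49

Derivation:
After 1 (month_end (apply 3% monthly interest)): balance=$1030.00 total_interest=$30.00
After 2 (deposit($50)): balance=$1080.00 total_interest=$30.00
After 3 (month_end (apply 3% monthly interest)): balance=$1112.40 total_interest=$62.40
After 4 (deposit($500)): balance=$1612.40 total_interest=$62.40
After 5 (deposit($1000)): balance=$2612.40 total_interest=$62.40
After 6 (month_end (apply 3% monthly interest)): balance=$2690.77 total_interest=$140.77
After 7 (month_end (apply 3% monthly interest)): balance=$2771.49 total_interest=$221.49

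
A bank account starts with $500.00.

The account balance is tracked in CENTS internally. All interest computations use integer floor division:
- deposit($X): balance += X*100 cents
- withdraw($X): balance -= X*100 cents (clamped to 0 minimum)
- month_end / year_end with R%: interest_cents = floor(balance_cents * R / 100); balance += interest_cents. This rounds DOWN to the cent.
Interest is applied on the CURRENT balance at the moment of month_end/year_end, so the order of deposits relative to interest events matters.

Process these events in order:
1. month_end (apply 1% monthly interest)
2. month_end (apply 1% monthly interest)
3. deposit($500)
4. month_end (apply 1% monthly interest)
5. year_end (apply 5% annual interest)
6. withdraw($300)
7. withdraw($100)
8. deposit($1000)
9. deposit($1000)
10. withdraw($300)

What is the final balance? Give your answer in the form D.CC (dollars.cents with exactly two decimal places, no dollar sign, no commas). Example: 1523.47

After 1 (month_end (apply 1% monthly interest)): balance=$505.00 total_interest=$5.00
After 2 (month_end (apply 1% monthly interest)): balance=$510.05 total_interest=$10.05
After 3 (deposit($500)): balance=$1010.05 total_interest=$10.05
After 4 (month_end (apply 1% monthly interest)): balance=$1020.15 total_interest=$20.15
After 5 (year_end (apply 5% annual interest)): balance=$1071.15 total_interest=$71.15
After 6 (withdraw($300)): balance=$771.15 total_interest=$71.15
After 7 (withdraw($100)): balance=$671.15 total_interest=$71.15
After 8 (deposit($1000)): balance=$1671.15 total_interest=$71.15
After 9 (deposit($1000)): balance=$2671.15 total_interest=$71.15
After 10 (withdraw($300)): balance=$2371.15 total_interest=$71.15

Answer: 2371.15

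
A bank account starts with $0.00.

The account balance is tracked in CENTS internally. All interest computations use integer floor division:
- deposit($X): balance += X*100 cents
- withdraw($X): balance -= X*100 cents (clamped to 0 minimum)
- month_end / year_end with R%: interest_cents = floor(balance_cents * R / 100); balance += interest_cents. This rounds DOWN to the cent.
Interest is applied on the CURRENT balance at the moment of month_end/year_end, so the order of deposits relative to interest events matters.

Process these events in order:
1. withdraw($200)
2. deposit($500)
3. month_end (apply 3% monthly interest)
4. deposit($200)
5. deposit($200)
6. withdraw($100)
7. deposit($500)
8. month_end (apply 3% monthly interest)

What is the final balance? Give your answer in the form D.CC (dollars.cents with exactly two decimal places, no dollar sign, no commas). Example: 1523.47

After 1 (withdraw($200)): balance=$0.00 total_interest=$0.00
After 2 (deposit($500)): balance=$500.00 total_interest=$0.00
After 3 (month_end (apply 3% monthly interest)): balance=$515.00 total_interest=$15.00
After 4 (deposit($200)): balance=$715.00 total_interest=$15.00
After 5 (deposit($200)): balance=$915.00 total_interest=$15.00
After 6 (withdraw($100)): balance=$815.00 total_interest=$15.00
After 7 (deposit($500)): balance=$1315.00 total_interest=$15.00
After 8 (month_end (apply 3% monthly interest)): balance=$1354.45 total_interest=$54.45

Answer: 1354.45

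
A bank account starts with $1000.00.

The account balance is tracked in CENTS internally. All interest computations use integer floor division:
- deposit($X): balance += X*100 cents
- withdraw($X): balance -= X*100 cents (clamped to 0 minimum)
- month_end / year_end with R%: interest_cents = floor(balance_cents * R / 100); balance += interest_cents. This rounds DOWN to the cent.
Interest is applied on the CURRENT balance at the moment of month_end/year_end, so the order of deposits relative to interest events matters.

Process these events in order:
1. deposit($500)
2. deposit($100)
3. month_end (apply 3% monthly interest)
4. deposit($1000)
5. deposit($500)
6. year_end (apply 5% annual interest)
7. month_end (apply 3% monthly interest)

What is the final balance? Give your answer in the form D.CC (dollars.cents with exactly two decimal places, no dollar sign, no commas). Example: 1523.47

After 1 (deposit($500)): balance=$1500.00 total_interest=$0.00
After 2 (deposit($100)): balance=$1600.00 total_interest=$0.00
After 3 (month_end (apply 3% monthly interest)): balance=$1648.00 total_interest=$48.00
After 4 (deposit($1000)): balance=$2648.00 total_interest=$48.00
After 5 (deposit($500)): balance=$3148.00 total_interest=$48.00
After 6 (year_end (apply 5% annual interest)): balance=$3305.40 total_interest=$205.40
After 7 (month_end (apply 3% monthly interest)): balance=$3404.56 total_interest=$304.56

Answer: 3404.56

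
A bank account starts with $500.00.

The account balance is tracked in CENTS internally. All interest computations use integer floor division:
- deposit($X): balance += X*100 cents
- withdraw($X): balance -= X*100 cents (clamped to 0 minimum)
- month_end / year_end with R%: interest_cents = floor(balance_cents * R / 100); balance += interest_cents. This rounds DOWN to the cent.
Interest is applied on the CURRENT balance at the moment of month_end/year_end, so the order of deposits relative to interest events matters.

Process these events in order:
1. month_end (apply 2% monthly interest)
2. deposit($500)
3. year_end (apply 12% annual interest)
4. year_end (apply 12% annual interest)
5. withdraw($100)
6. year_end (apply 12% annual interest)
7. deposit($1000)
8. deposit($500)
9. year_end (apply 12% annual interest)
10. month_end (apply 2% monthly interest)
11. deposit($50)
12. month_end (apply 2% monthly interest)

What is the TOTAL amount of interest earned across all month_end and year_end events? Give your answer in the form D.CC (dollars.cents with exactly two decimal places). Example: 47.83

After 1 (month_end (apply 2% monthly interest)): balance=$510.00 total_interest=$10.00
After 2 (deposit($500)): balance=$1010.00 total_interest=$10.00
After 3 (year_end (apply 12% annual interest)): balance=$1131.20 total_interest=$131.20
After 4 (year_end (apply 12% annual interest)): balance=$1266.94 total_interest=$266.94
After 5 (withdraw($100)): balance=$1166.94 total_interest=$266.94
After 6 (year_end (apply 12% annual interest)): balance=$1306.97 total_interest=$406.97
After 7 (deposit($1000)): balance=$2306.97 total_interest=$406.97
After 8 (deposit($500)): balance=$2806.97 total_interest=$406.97
After 9 (year_end (apply 12% annual interest)): balance=$3143.80 total_interest=$743.80
After 10 (month_end (apply 2% monthly interest)): balance=$3206.67 total_interest=$806.67
After 11 (deposit($50)): balance=$3256.67 total_interest=$806.67
After 12 (month_end (apply 2% monthly interest)): balance=$3321.80 total_interest=$871.80

Answer: 871.80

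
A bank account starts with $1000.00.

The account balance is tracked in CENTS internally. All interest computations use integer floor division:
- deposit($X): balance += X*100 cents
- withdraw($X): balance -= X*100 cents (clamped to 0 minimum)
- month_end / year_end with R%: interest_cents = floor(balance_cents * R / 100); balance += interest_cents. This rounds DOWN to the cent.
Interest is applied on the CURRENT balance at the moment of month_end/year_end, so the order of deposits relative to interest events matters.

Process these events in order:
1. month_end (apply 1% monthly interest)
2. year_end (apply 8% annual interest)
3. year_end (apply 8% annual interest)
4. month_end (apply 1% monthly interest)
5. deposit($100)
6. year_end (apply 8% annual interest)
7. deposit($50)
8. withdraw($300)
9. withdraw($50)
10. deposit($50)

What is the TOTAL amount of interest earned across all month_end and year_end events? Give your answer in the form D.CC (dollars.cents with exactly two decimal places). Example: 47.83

Answer: 293.02

Derivation:
After 1 (month_end (apply 1% monthly interest)): balance=$1010.00 total_interest=$10.00
After 2 (year_end (apply 8% annual interest)): balance=$1090.80 total_interest=$90.80
After 3 (year_end (apply 8% annual interest)): balance=$1178.06 total_interest=$178.06
After 4 (month_end (apply 1% monthly interest)): balance=$1189.84 total_interest=$189.84
After 5 (deposit($100)): balance=$1289.84 total_interest=$189.84
After 6 (year_end (apply 8% annual interest)): balance=$1393.02 total_interest=$293.02
After 7 (deposit($50)): balance=$1443.02 total_interest=$293.02
After 8 (withdraw($300)): balance=$1143.02 total_interest=$293.02
After 9 (withdraw($50)): balance=$1093.02 total_interest=$293.02
After 10 (deposit($50)): balance=$1143.02 total_interest=$293.02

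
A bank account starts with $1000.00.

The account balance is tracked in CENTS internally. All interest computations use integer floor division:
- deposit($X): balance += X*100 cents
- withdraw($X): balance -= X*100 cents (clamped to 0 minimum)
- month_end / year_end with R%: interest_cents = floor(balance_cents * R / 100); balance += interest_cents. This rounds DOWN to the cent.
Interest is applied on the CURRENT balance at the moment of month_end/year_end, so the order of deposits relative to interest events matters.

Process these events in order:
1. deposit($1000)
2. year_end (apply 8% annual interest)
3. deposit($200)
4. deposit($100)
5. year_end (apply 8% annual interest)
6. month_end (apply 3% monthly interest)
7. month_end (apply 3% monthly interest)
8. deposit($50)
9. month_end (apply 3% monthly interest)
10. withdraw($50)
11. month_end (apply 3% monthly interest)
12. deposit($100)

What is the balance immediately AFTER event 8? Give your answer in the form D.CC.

Answer: 2868.59

Derivation:
After 1 (deposit($1000)): balance=$2000.00 total_interest=$0.00
After 2 (year_end (apply 8% annual interest)): balance=$2160.00 total_interest=$160.00
After 3 (deposit($200)): balance=$2360.00 total_interest=$160.00
After 4 (deposit($100)): balance=$2460.00 total_interest=$160.00
After 5 (year_end (apply 8% annual interest)): balance=$2656.80 total_interest=$356.80
After 6 (month_end (apply 3% monthly interest)): balance=$2736.50 total_interest=$436.50
After 7 (month_end (apply 3% monthly interest)): balance=$2818.59 total_interest=$518.59
After 8 (deposit($50)): balance=$2868.59 total_interest=$518.59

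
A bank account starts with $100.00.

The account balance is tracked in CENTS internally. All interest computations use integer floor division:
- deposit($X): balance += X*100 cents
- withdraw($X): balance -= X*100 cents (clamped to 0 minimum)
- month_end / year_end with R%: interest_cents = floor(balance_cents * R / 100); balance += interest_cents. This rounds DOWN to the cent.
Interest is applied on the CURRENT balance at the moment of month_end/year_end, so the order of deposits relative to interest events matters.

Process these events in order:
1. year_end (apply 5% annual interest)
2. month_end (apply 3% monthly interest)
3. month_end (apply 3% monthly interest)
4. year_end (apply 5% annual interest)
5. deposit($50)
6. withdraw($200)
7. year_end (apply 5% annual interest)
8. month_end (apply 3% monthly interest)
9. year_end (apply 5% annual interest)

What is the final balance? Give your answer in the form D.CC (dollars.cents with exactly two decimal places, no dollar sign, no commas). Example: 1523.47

After 1 (year_end (apply 5% annual interest)): balance=$105.00 total_interest=$5.00
After 2 (month_end (apply 3% monthly interest)): balance=$108.15 total_interest=$8.15
After 3 (month_end (apply 3% monthly interest)): balance=$111.39 total_interest=$11.39
After 4 (year_end (apply 5% annual interest)): balance=$116.95 total_interest=$16.95
After 5 (deposit($50)): balance=$166.95 total_interest=$16.95
After 6 (withdraw($200)): balance=$0.00 total_interest=$16.95
After 7 (year_end (apply 5% annual interest)): balance=$0.00 total_interest=$16.95
After 8 (month_end (apply 3% monthly interest)): balance=$0.00 total_interest=$16.95
After 9 (year_end (apply 5% annual interest)): balance=$0.00 total_interest=$16.95

Answer: 0.00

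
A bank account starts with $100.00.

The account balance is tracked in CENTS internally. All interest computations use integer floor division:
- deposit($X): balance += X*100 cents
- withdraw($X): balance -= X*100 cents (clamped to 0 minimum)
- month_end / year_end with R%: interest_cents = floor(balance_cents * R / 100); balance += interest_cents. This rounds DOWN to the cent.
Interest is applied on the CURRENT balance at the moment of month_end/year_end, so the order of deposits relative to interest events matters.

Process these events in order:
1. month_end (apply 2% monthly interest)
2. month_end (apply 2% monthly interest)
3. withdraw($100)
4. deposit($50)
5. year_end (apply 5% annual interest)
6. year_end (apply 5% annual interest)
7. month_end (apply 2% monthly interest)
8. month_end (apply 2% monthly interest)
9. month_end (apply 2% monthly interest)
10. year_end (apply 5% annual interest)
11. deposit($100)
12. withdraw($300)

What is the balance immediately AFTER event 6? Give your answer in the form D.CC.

After 1 (month_end (apply 2% monthly interest)): balance=$102.00 total_interest=$2.00
After 2 (month_end (apply 2% monthly interest)): balance=$104.04 total_interest=$4.04
After 3 (withdraw($100)): balance=$4.04 total_interest=$4.04
After 4 (deposit($50)): balance=$54.04 total_interest=$4.04
After 5 (year_end (apply 5% annual interest)): balance=$56.74 total_interest=$6.74
After 6 (year_end (apply 5% annual interest)): balance=$59.57 total_interest=$9.57

Answer: 59.57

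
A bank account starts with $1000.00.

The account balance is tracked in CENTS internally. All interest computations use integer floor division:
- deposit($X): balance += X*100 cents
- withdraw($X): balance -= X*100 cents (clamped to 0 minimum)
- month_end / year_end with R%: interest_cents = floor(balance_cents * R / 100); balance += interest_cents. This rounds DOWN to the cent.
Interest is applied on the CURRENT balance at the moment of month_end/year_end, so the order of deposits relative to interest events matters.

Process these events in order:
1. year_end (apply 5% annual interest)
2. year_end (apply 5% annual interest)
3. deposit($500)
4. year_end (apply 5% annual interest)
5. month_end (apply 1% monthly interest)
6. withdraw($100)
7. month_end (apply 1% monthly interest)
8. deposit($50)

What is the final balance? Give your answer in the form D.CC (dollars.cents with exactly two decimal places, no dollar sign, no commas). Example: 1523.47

After 1 (year_end (apply 5% annual interest)): balance=$1050.00 total_interest=$50.00
After 2 (year_end (apply 5% annual interest)): balance=$1102.50 total_interest=$102.50
After 3 (deposit($500)): balance=$1602.50 total_interest=$102.50
After 4 (year_end (apply 5% annual interest)): balance=$1682.62 total_interest=$182.62
After 5 (month_end (apply 1% monthly interest)): balance=$1699.44 total_interest=$199.44
After 6 (withdraw($100)): balance=$1599.44 total_interest=$199.44
After 7 (month_end (apply 1% monthly interest)): balance=$1615.43 total_interest=$215.43
After 8 (deposit($50)): balance=$1665.43 total_interest=$215.43

Answer: 1665.43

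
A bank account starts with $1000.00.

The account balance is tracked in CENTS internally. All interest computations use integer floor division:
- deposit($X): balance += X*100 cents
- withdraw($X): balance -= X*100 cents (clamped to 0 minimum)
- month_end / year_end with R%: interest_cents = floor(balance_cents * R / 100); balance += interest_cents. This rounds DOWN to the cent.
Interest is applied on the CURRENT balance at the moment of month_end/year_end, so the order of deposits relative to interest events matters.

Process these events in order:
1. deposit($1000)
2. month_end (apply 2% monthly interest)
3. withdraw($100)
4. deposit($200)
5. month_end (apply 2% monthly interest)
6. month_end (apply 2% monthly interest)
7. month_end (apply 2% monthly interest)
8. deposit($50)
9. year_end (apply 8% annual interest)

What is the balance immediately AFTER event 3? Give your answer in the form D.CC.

After 1 (deposit($1000)): balance=$2000.00 total_interest=$0.00
After 2 (month_end (apply 2% monthly interest)): balance=$2040.00 total_interest=$40.00
After 3 (withdraw($100)): balance=$1940.00 total_interest=$40.00

Answer: 1940.00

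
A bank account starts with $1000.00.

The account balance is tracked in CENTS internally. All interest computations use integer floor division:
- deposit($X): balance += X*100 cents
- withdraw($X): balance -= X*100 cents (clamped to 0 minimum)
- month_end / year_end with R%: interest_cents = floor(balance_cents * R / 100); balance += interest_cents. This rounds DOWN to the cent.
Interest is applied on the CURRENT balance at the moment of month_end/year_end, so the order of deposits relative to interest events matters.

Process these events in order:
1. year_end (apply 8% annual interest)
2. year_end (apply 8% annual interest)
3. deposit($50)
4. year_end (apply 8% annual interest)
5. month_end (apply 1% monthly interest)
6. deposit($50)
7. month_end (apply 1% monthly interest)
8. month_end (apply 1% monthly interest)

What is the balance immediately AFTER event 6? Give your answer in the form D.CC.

Answer: 1376.84

Derivation:
After 1 (year_end (apply 8% annual interest)): balance=$1080.00 total_interest=$80.00
After 2 (year_end (apply 8% annual interest)): balance=$1166.40 total_interest=$166.40
After 3 (deposit($50)): balance=$1216.40 total_interest=$166.40
After 4 (year_end (apply 8% annual interest)): balance=$1313.71 total_interest=$263.71
After 5 (month_end (apply 1% monthly interest)): balance=$1326.84 total_interest=$276.84
After 6 (deposit($50)): balance=$1376.84 total_interest=$276.84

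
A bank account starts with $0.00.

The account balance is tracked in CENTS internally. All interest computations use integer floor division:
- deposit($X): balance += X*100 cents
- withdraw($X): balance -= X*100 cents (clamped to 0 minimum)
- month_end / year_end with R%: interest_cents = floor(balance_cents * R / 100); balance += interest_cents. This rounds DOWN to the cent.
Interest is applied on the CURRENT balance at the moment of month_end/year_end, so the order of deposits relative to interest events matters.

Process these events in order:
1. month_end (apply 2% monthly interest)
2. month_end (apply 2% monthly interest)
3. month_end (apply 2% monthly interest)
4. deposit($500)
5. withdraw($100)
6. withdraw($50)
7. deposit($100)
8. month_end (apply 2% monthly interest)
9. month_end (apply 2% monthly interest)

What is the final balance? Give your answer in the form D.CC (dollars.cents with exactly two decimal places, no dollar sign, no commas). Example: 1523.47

After 1 (month_end (apply 2% monthly interest)): balance=$0.00 total_interest=$0.00
After 2 (month_end (apply 2% monthly interest)): balance=$0.00 total_interest=$0.00
After 3 (month_end (apply 2% monthly interest)): balance=$0.00 total_interest=$0.00
After 4 (deposit($500)): balance=$500.00 total_interest=$0.00
After 5 (withdraw($100)): balance=$400.00 total_interest=$0.00
After 6 (withdraw($50)): balance=$350.00 total_interest=$0.00
After 7 (deposit($100)): balance=$450.00 total_interest=$0.00
After 8 (month_end (apply 2% monthly interest)): balance=$459.00 total_interest=$9.00
After 9 (month_end (apply 2% monthly interest)): balance=$468.18 total_interest=$18.18

Answer: 468.18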